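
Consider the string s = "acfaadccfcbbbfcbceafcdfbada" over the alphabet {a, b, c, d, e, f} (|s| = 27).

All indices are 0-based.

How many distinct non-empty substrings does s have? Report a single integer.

sorted suffixes:
  #0 SA[0]=26  'a'
  #1 SA[1]=3  'aadccfcbbbfcbceafcdfbada'
  #2 SA[2]=0  'acfaadccfcbbbfcbceafcdfbada'
  #3 SA[3]=24  'ada'
  #4 SA[4]=4  'adccfcbbbfcbceafcdfbada'
  #5 SA[5]=18  'afcdfbada'
  #6 SA[6]=23  'bada'
  #7 SA[7]=10  'bbbfcbceafcdfbada'
  #8 SA[8]=11  'bbfcbceafcdfbada'
  #9 SA[9]=15  'bceafcdfbada'
  #10 SA[10]=12  'bfcbceafcdfbada'
  #11 SA[11]=9  'cbbbfcbceafcdfbada'
  #12 SA[12]=14  'cbceafcdfbada'
  #13 SA[13]=6  'ccfcbbbfcbceafcdfbada'
  #14 SA[14]=20  'cdfbada'
  #15 SA[15]=16  'ceafcdfbada'
  #16 SA[16]=1  'cfaadccfcbbbfcbceafcdfbada'
  #17 SA[17]=7  'cfcbbbfcbceafcdfbada'
  #18 SA[18]=25  'da'
  #19 SA[19]=5  'dccfcbbbfcbceafcdfbada'
  #20 SA[20]=21  'dfbada'
  #21 SA[21]=17  'eafcdfbada'
  #22 SA[22]=2  'faadccfcbbbfcbceafcdfbada'
  #23 SA[23]=22  'fbada'
  #24 SA[24]=8  'fcbbbfcbceafcdfbada'
  #25 SA[25]=13  'fcbceafcdfbada'
  #26 SA[26]=19  'fcdfbada'

SA = [26, 3, 0, 24, 4, 18, 23, 10, 11, 15, 12, 9, 14, 6, 20, 16, 1, 7, 25, 5, 21, 17, 2, 22, 8, 13, 19]
i: (SA[i-1],SA[i]) lcp shared
  1: (26,3) 1 'a'
  2: (3,0) 1 'a'
  3: (0,24) 1 'a'
  4: (24,4) 2 'ad'
  5: (4,18) 1 'a'
  6: (18,23) 0 ''
  7: (23,10) 1 'b'
  8: (10,11) 2 'bb'
  9: (11,15) 1 'b'
  10: (15,12) 1 'b'
  11: (12,9) 0 ''
  12: (9,14) 2 'cb'
  13: (14,6) 1 'c'
  14: (6,20) 1 'c'
  15: (20,16) 1 'c'
  16: (16,1) 1 'c'
  17: (1,7) 2 'cf'
  18: (7,25) 0 ''
  19: (25,5) 1 'd'
  20: (5,21) 1 'd'
  21: (21,17) 0 ''
  22: (17,2) 0 ''
  23: (2,22) 1 'f'
  24: (22,8) 1 'f'
  25: (8,13) 3 'fcb'
  26: (13,19) 2 'fc'

n(n+1)/2 = 27·28/2 = 378
Σ LCP = 0 + 1 + 1 + 1 + 2 + 1 + 0 + 1 + 2 + 1 + 1 + 0 + 2 + 1 + 1 + 1 + 1 + 2 + 0 + 1 + 1 + 0 + 0 + 1 + 1 + 3 + 2 = 28
distinct = 378 − 28 = 350

350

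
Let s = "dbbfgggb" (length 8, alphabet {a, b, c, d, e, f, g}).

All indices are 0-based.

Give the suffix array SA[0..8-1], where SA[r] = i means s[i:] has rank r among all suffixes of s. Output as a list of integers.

[7, 1, 2, 0, 3, 6, 5, 4]

rank | idx | suffix
   0 |   7 | b
   1 |   1 | bbfgggb
   2 |   2 | bfgggb
   3 |   0 | dbbfgggb
   4 |   3 | fgggb
   5 |   6 | gb
   6 |   5 | ggb
   7 |   4 | gggb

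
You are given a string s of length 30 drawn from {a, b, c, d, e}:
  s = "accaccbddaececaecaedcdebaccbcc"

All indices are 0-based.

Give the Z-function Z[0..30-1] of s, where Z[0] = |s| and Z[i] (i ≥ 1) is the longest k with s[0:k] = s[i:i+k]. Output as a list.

[30, 0, 0, 3, 0, 0, 0, 0, 0, 1, 0, 0, 0, 0, 1, 0, 0, 1, 0, 0, 0, 0, 0, 0, 3, 0, 0, 0, 0, 0]

Z[0]=30
i=1: i≥r, start 0; Z[1]=0
i=2: i≥r, start 0; Z[2]=0
i=3: i≥r, start 0; Z[3]=3 grow→box=[3,6)
i=4: min(r-i=2, Z[1]=0)=0; Z[4]=0
i=5: min(r-i=1, Z[2]=0)=0; Z[5]=0
i=6: i≥r, start 0; Z[6]=0
i=7: i≥r, start 0; Z[7]=0
i=8: i≥r, start 0; Z[8]=0
i=9: i≥r, start 0; Z[9]=1 grow→box=[9,10)
i=10: i≥r, start 0; Z[10]=0
i=11: i≥r, start 0; Z[11]=0
i=12: i≥r, start 0; Z[12]=0
i=13: i≥r, start 0; Z[13]=0
i=14: i≥r, start 0; Z[14]=1 grow→box=[14,15)
i=15: i≥r, start 0; Z[15]=0
i=16: i≥r, start 0; Z[16]=0
i=17: i≥r, start 0; Z[17]=1 grow→box=[17,18)
i=18: i≥r, start 0; Z[18]=0
i=19: i≥r, start 0; Z[19]=0
i=20: i≥r, start 0; Z[20]=0
i=21: i≥r, start 0; Z[21]=0
i=22: i≥r, start 0; Z[22]=0
i=23: i≥r, start 0; Z[23]=0
i=24: i≥r, start 0; Z[24]=3 grow→box=[24,27)
i=25: min(r-i=2, Z[1]=0)=0; Z[25]=0
i=26: min(r-i=1, Z[2]=0)=0; Z[26]=0
i=27: i≥r, start 0; Z[27]=0
i=28: i≥r, start 0; Z[28]=0
i=29: i≥r, start 0; Z[29]=0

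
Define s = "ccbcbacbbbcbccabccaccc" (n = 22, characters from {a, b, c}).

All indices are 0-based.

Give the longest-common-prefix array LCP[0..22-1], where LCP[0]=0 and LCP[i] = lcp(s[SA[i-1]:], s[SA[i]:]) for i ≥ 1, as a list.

[0, 1, 2, 0, 1, 2, 1, 3, 2, 4, 0, 1, 2, 1, 2, 2, 3, 1, 2, 3, 2, 2]

rank | idx | suffix
   0 |  14 | abccaccc
   1 |   5 | acbbbcbccabccaccc
   2 |  18 | accc
   3 |   4 | bacbbbcbccabccaccc
   4 |   7 | bbbcbccabccaccc
   5 |   8 | bbcbccabccaccc
   6 |   2 | bcbacbbbcbccabccaccc
   7 |   9 | bcbccabccaccc
   8 |  11 | bccabccaccc
   9 |  15 | bccaccc
  10 |  21 | c
  11 |  13 | cabccaccc
  12 |  17 | caccc
  13 |   3 | cbacbbbcbccabccaccc
  14 |   6 | cbbbcbccabccaccc
  15 |   1 | cbcbacbbbcbccabccaccc
  16 |  10 | cbccabccaccc
  17 |  20 | cc
  18 |  12 | ccabccaccc
  19 |  16 | ccaccc
  20 |   0 | ccbcbacbbbcbccabccaccc
  21 |  19 | ccc

SA = [14, 5, 18, 4, 7, 8, 2, 9, 11, 15, 21, 13, 17, 3, 6, 1, 10, 20, 12, 16, 0, 19]
[i] adj suffixes → lcp
  [1] 14/5 → 1 ('a')
  [2] 5/18 → 2 ('ac')
  [3] 18/4 → 0 ('')
  [4] 4/7 → 1 ('b')
  [5] 7/8 → 2 ('bb')
  [6] 8/2 → 1 ('b')
  [7] 2/9 → 3 ('bcb')
  [8] 9/11 → 2 ('bc')
  [9] 11/15 → 4 ('bcca')
  [10] 15/21 → 0 ('')
  [11] 21/13 → 1 ('c')
  [12] 13/17 → 2 ('ca')
  [13] 17/3 → 1 ('c')
  [14] 3/6 → 2 ('cb')
  [15] 6/1 → 2 ('cb')
  [16] 1/10 → 3 ('cbc')
  [17] 10/20 → 1 ('c')
  [18] 20/12 → 2 ('cc')
  [19] 12/16 → 3 ('cca')
  [20] 16/0 → 2 ('cc')
  [21] 0/19 → 2 ('cc')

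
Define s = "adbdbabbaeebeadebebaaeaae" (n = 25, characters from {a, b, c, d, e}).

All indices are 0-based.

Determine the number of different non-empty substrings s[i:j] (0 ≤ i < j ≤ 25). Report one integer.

291

rank | idx | suffix
   0 |  22 | aae
   1 |  19 | aaeaae
   2 |   5 | abbaeebeadebebaaeaae
   3 |   0 | adbdbabbaeebeadebebaaeaae
   4 |  13 | adebebaaeaae
   5 |  23 | ae
   6 |  20 | aeaae
   7 |   8 | aeebeadebebaaeaae
   8 |  18 | baaeaae
   9 |   4 | babbaeebeadebebaaeaae
  10 |   7 | baeebeadebebaaeaae
  11 |   6 | bbaeebeadebebaaeaae
  12 |   2 | bdbabbaeebeadebebaaeaae
  13 |  11 | beadebebaaeaae
  14 |  16 | bebaaeaae
  15 |   3 | dbabbaeebeadebebaaeaae
  16 |   1 | dbdbabbaeebeadebebaaeaae
  17 |  14 | debebaaeaae
  18 |  24 | e
  19 |  21 | eaae
  20 |  12 | eadebebaaeaae
  21 |  17 | ebaaeaae
  22 |  10 | ebeadebebaaeaae
  23 |  15 | ebebaaeaae
  24 |   9 | eebeadebebaaeaae

SA = [22, 19, 5, 0, 13, 23, 20, 8, 18, 4, 7, 6, 2, 11, 16, 3, 1, 14, 24, 21, 12, 17, 10, 15, 9]
i: (SA[i-1],SA[i]) lcp shared
  1: (22,19) 3 'aae'
  2: (19,5) 1 'a'
  3: (5,0) 1 'a'
  4: (0,13) 2 'ad'
  5: (13,23) 1 'a'
  6: (23,20) 2 'ae'
  7: (20,8) 2 'ae'
  8: (8,18) 0 ''
  9: (18,4) 2 'ba'
  10: (4,7) 2 'ba'
  11: (7,6) 1 'b'
  12: (6,2) 1 'b'
  13: (2,11) 1 'b'
  14: (11,16) 2 'be'
  15: (16,3) 0 ''
  16: (3,1) 2 'db'
  17: (1,14) 1 'd'
  18: (14,24) 0 ''
  19: (24,21) 1 'e'
  20: (21,12) 2 'ea'
  21: (12,17) 1 'e'
  22: (17,10) 2 'eb'
  23: (10,15) 3 'ebe'
  24: (15,9) 1 'e'

n(n+1)/2 = 25·26/2 = 325
Σ LCP = 0 + 3 + 1 + 1 + 2 + 1 + 2 + 2 + 0 + 2 + 2 + 1 + 1 + 1 + 2 + 0 + 2 + 1 + 0 + 1 + 2 + 1 + 2 + 3 + 1 = 34
distinct = 325 − 34 = 291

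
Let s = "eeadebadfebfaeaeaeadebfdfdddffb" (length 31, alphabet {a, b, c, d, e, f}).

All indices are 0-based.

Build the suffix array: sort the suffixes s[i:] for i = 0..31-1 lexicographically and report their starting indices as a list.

[2, 18, 6, 16, 14, 12, 30, 5, 10, 21, 25, 26, 3, 19, 23, 7, 27, 1, 17, 15, 13, 4, 9, 20, 0, 11, 29, 24, 22, 8, 28]

rank | idx | suffix
   0 |   2 | adebadfebfaeaeaeadebfdfdddffb
   1 |  18 | adebfdfdddffb
   2 |   6 | adfebfaeaeaeadebfdfdddffb
   3 |  16 | aeadebfdfdddffb
   4 |  14 | aeaeadebfdfdddffb
   5 |  12 | aeaeaeadebfdfdddffb
   6 |  30 | b
   7 |   5 | badfebfaeaeaeadebfdfdddffb
   8 |  10 | bfaeaeaeadebfdfdddffb
   9 |  21 | bfdfdddffb
  10 |  25 | dddffb
  11 |  26 | ddffb
  12 |   3 | debadfebfaeaeaeadebfdfdddffb
  13 |  19 | debfdfdddffb
  14 |  23 | dfdddffb
  15 |   7 | dfebfaeaeaeadebfdfdddffb
  16 |  27 | dffb
  17 |   1 | eadebadfebfaeaeaeadebfdfdddffb
  18 |  17 | eadebfdfdddffb
  19 |  15 | eaeadebfdfdddffb
  20 |  13 | eaeaeadebfdfdddffb
  21 |   4 | ebadfebfaeaeaeadebfdfdddffb
  22 |   9 | ebfaeaeaeadebfdfdddffb
  23 |  20 | ebfdfdddffb
  24 |   0 | eeadebadfebfaeaeaeadebfdfdddffb
  25 |  11 | faeaeaeadebfdfdddffb
  26 |  29 | fb
  27 |  24 | fdddffb
  28 |  22 | fdfdddffb
  29 |   8 | febfaeaeaeadebfdfdddffb
  30 |  28 | ffb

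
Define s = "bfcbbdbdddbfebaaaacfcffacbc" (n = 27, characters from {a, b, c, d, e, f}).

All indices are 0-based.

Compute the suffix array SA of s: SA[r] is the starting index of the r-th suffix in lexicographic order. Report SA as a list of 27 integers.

[14, 15, 16, 23, 17, 13, 3, 25, 4, 6, 0, 10, 26, 2, 24, 18, 20, 5, 9, 8, 7, 12, 22, 1, 19, 11, 21]

rank | idx | suffix
   0 |  14 | aaaacfcffacbc
   1 |  15 | aaacfcffacbc
   2 |  16 | aacfcffacbc
   3 |  23 | acbc
   4 |  17 | acfcffacbc
   5 |  13 | baaaacfcffacbc
   6 |   3 | bbdbdddbfebaaaacfcffacbc
   7 |  25 | bc
   8 |   4 | bdbdddbfebaaaacfcffacbc
   9 |   6 | bdddbfebaaaacfcffacbc
  10 |   0 | bfcbbdbdddbfebaaaacfcffacbc
  11 |  10 | bfebaaaacfcffacbc
  12 |  26 | c
  13 |   2 | cbbdbdddbfebaaaacfcffacbc
  14 |  24 | cbc
  15 |  18 | cfcffacbc
  16 |  20 | cffacbc
  17 |   5 | dbdddbfebaaaacfcffacbc
  18 |   9 | dbfebaaaacfcffacbc
  19 |   8 | ddbfebaaaacfcffacbc
  20 |   7 | dddbfebaaaacfcffacbc
  21 |  12 | ebaaaacfcffacbc
  22 |  22 | facbc
  23 |   1 | fcbbdbdddbfebaaaacfcffacbc
  24 |  19 | fcffacbc
  25 |  11 | febaaaacfcffacbc
  26 |  21 | ffacbc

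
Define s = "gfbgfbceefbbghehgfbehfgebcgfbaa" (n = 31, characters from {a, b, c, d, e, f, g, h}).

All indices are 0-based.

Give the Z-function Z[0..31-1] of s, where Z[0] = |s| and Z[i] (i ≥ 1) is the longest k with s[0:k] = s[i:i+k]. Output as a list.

[31, 0, 0, 3, 0, 0, 0, 0, 0, 0, 0, 0, 1, 0, 0, 0, 3, 0, 0, 0, 0, 0, 1, 0, 0, 0, 3, 0, 0, 0, 0]

Z[0]=31
i=1: fresh scan; Z[1]=0
i=2: fresh scan; Z[2]=0
i=3: fresh scan; Z[3]=3 extend→box=[3,6)
i=4: min(r-i=2, Z[1]=0)=0; Z[4]=0
i=5: min(r-i=1, Z[2]=0)=0; Z[5]=0
i=6: fresh scan; Z[6]=0
i=7: fresh scan; Z[7]=0
i=8: fresh scan; Z[8]=0
i=9: fresh scan; Z[9]=0
i=10: fresh scan; Z[10]=0
i=11: fresh scan; Z[11]=0
i=12: fresh scan; Z[12]=1 extend→box=[12,13)
i=13: fresh scan; Z[13]=0
i=14: fresh scan; Z[14]=0
i=15: fresh scan; Z[15]=0
i=16: fresh scan; Z[16]=3 extend→box=[16,19)
i=17: min(r-i=2, Z[1]=0)=0; Z[17]=0
i=18: min(r-i=1, Z[2]=0)=0; Z[18]=0
i=19: fresh scan; Z[19]=0
i=20: fresh scan; Z[20]=0
i=21: fresh scan; Z[21]=0
i=22: fresh scan; Z[22]=1 extend→box=[22,23)
i=23: fresh scan; Z[23]=0
i=24: fresh scan; Z[24]=0
i=25: fresh scan; Z[25]=0
i=26: fresh scan; Z[26]=3 extend→box=[26,29)
i=27: min(r-i=2, Z[1]=0)=0; Z[27]=0
i=28: min(r-i=1, Z[2]=0)=0; Z[28]=0
i=29: fresh scan; Z[29]=0
i=30: fresh scan; Z[30]=0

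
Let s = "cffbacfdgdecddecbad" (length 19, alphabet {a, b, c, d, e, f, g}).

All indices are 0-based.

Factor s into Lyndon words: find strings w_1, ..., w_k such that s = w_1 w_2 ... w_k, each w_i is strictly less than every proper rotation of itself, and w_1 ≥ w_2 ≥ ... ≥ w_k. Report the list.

emit factor 1: 'cff' (i=0, period=3)
emit factor 2: 'b' (i=3, period=1)
emit factor 3: 'acfdgdecddecbad' (i=4, period=15)

["cff", "b", "acfdgdecddecbad"]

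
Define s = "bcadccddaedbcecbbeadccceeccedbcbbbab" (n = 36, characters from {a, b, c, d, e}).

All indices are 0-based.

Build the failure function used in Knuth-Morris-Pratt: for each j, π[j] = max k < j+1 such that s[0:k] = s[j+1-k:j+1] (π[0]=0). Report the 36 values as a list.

[0, 0, 0, 0, 0, 0, 0, 0, 0, 0, 0, 1, 2, 0, 0, 1, 1, 0, 0, 0, 0, 0, 0, 0, 0, 0, 0, 0, 0, 1, 2, 1, 1, 1, 0, 1]

π[0] = 0
j=1 s[j]='c': π[1]=0 (border '')
j=2 s[j]='a': π[2]=0 (border '')
j=3 s[j]='d': π[3]=0 (border '')
j=4 s[j]='c': π[4]=0 (border '')
j=5 s[j]='c': π[5]=0 (border '')
j=6 s[j]='d': π[6]=0 (border '')
j=7 s[j]='d': π[7]=0 (border '')
j=8 s[j]='a': π[8]=0 (border '')
j=9 s[j]='e': π[9]=0 (border '')
j=10 s[j]='d': π[10]=0 (border '')
j=11 s[j]='b': π[11]=1 (border 'b')
j=12 s[j]='c': π[12]=2 (border 'bc')
j=13 s[j]='e': k: 2→0; π[13]=0 (border '')
j=14 s[j]='c': π[14]=0 (border '')
j=15 s[j]='b': π[15]=1 (border 'b')
j=16 s[j]='b': k: 1→0; π[16]=1 (border 'b')
j=17 s[j]='e': k: 1→0; π[17]=0 (border '')
j=18 s[j]='a': π[18]=0 (border '')
j=19 s[j]='d': π[19]=0 (border '')
j=20 s[j]='c': π[20]=0 (border '')
j=21 s[j]='c': π[21]=0 (border '')
j=22 s[j]='c': π[22]=0 (border '')
j=23 s[j]='e': π[23]=0 (border '')
j=24 s[j]='e': π[24]=0 (border '')
j=25 s[j]='c': π[25]=0 (border '')
j=26 s[j]='c': π[26]=0 (border '')
j=27 s[j]='e': π[27]=0 (border '')
j=28 s[j]='d': π[28]=0 (border '')
j=29 s[j]='b': π[29]=1 (border 'b')
j=30 s[j]='c': π[30]=2 (border 'bc')
j=31 s[j]='b': k: 2→0; π[31]=1 (border 'b')
j=32 s[j]='b': k: 1→0; π[32]=1 (border 'b')
j=33 s[j]='b': k: 1→0; π[33]=1 (border 'b')
j=34 s[j]='a': k: 1→0; π[34]=0 (border '')
j=35 s[j]='b': π[35]=1 (border 'b')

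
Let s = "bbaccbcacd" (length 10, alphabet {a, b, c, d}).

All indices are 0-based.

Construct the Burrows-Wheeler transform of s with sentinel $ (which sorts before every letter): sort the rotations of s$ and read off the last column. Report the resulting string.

rank  rotation     last
    0  $bbaccbcacd  d
    1  accbcacd$bb  b
    2  acd$bbaccbc  c
    3  baccbcacd$b  b
    4  bbaccbcacd$  $
    5  bcacd$bbacc  c
    6  cacd$bbaccb  b
    7  cbcacd$bbac  c
    8  ccbcacd$bba  a
    9  cd$bbaccbca  a
   10  d$bbaccbcac  c

dbcb$cbcaac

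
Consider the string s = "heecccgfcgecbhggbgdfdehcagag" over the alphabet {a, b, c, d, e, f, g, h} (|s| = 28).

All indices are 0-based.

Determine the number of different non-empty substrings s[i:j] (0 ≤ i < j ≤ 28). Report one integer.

382

rank | idx | suffix
   0 |  26 | ag
   1 |  24 | agag
   2 |  16 | bgdfdehcagag
   3 |  12 | bhggbgdfdehcagag
   4 |  23 | cagag
   5 |  11 | cbhggbgdfdehcagag
   6 |   3 | cccgfcgecbhggbgdfdehcagag
   7 |   4 | ccgfcgecbhggbgdfdehcagag
   8 |   8 | cgecbhggbgdfdehcagag
   9 |   5 | cgfcgecbhggbgdfdehcagag
  10 |  20 | dehcagag
  11 |  18 | dfdehcagag
  12 |  10 | ecbhggbgdfdehcagag
  13 |   2 | ecccgfcgecbhggbgdfdehcagag
  14 |   1 | eecccgfcgecbhggbgdfdehcagag
  15 |  21 | ehcagag
  16 |   7 | fcgecbhggbgdfdehcagag
  17 |  19 | fdehcagag
  18 |  27 | g
  19 |  25 | gag
  20 |  15 | gbgdfdehcagag
  21 |  17 | gdfdehcagag
  22 |   9 | gecbhggbgdfdehcagag
  23 |   6 | gfcgecbhggbgdfdehcagag
  24 |  14 | ggbgdfdehcagag
  25 |  22 | hcagag
  26 |   0 | heecccgfcgecbhggbgdfdehcagag
  27 |  13 | hggbgdfdehcagag

SA = [26, 24, 16, 12, 23, 11, 3, 4, 8, 5, 20, 18, 10, 2, 1, 21, 7, 19, 27, 25, 15, 17, 9, 6, 14, 22, 0, 13]
i: (SA[i-1],SA[i]) lcp shared
  1: (26,24) 2 'ag'
  2: (24,16) 0 ''
  3: (16,12) 1 'b'
  4: (12,23) 0 ''
  5: (23,11) 1 'c'
  6: (11,3) 1 'c'
  7: (3,4) 2 'cc'
  8: (4,8) 1 'c'
  9: (8,5) 2 'cg'
  10: (5,20) 0 ''
  11: (20,18) 1 'd'
  12: (18,10) 0 ''
  13: (10,2) 2 'ec'
  14: (2,1) 1 'e'
  15: (1,21) 1 'e'
  16: (21,7) 0 ''
  17: (7,19) 1 'f'
  18: (19,27) 0 ''
  19: (27,25) 1 'g'
  20: (25,15) 1 'g'
  21: (15,17) 1 'g'
  22: (17,9) 1 'g'
  23: (9,6) 1 'g'
  24: (6,14) 1 'g'
  25: (14,22) 0 ''
  26: (22,0) 1 'h'
  27: (0,13) 1 'h'

n(n+1)/2 = 28·29/2 = 406
Σ LCP = 0 + 2 + 0 + 1 + 0 + 1 + 1 + 2 + 1 + 2 + 0 + 1 + 0 + 2 + 1 + 1 + 0 + 1 + 0 + 1 + 1 + 1 + 1 + 1 + 1 + 0 + 1 + 1 = 24
distinct = 406 − 24 = 382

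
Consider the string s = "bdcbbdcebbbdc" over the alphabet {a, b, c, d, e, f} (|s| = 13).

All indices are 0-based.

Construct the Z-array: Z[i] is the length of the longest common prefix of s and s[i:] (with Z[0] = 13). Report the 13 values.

Z[0]=13
i=1: outside box; Z[1]=0
i=2: outside box; Z[2]=0
i=3: outside box; Z[3]=1 grow→box=[3,4)
i=4: outside box; Z[4]=3 grow→box=[4,7)
i=5: min(r-i=2, Z[1]=0)=0; Z[5]=0
i=6: min(r-i=1, Z[2]=0)=0; Z[6]=0
i=7: outside box; Z[7]=0
i=8: outside box; Z[8]=1 grow→box=[8,9)
i=9: outside box; Z[9]=1 grow→box=[9,10)
i=10: outside box; Z[10]=3 grow→box=[10,13)
i=11: min(r-i=2, Z[1]=0)=0; Z[11]=0
i=12: min(r-i=1, Z[2]=0)=0; Z[12]=0

[13, 0, 0, 1, 3, 0, 0, 0, 1, 1, 3, 0, 0]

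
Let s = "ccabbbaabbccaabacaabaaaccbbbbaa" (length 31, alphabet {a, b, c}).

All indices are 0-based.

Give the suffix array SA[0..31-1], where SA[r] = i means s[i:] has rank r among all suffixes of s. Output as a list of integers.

rank→(start, suffix):
  0 → (30, 'a')
  1 → (29, 'aa')
  2 → (20, 'aaaccbbbbaa')
  3 → (17, 'aabaaaccbbbbaa')
  4 → (12, 'aabacaabaaaccbbbbaa')
  5 → (6, 'aabbccaabacaabaaaccbbbbaa')
  6 → (21, 'aaccbbbbaa')
  7 → (18, 'abaaaccbbbbaa')
  8 → (13, 'abacaabaaaccbbbbaa')
  9 → (2, 'abbbaabbccaabacaabaaaccbbbbaa')
  10 → (7, 'abbccaabacaabaaaccbbbbaa')
  11 → (15, 'acaabaaaccbbbbaa')
  12 → (22, 'accbbbbaa')
  13 → (28, 'baa')
  14 → (19, 'baaaccbbbbaa')
  15 → (5, 'baabbccaabacaabaaaccbbbbaa')
  16 → (14, 'bacaabaaaccbbbbaa')
  17 → (27, 'bbaa')
  18 → (4, 'bbaabbccaabacaabaaaccbbbbaa')
  19 → (26, 'bbbaa')
  20 → (3, 'bbbaabbccaabacaabaaaccbbbbaa')
  21 → (25, 'bbbbaa')
  22 → (8, 'bbccaabacaabaaaccbbbbaa')
  23 → (9, 'bccaabacaabaaaccbbbbaa')
  24 → (16, 'caabaaaccbbbbaa')
  25 → (11, 'caabacaabaaaccbbbbaa')
  26 → (1, 'cabbbaabbccaabacaabaaaccbbbbaa')
  27 → (24, 'cbbbbaa')
  28 → (10, 'ccaabacaabaaaccbbbbaa')
  29 → (0, 'ccabbbaabbccaabacaabaaaccbbbbaa')
  30 → (23, 'ccbbbbaa')

[30, 29, 20, 17, 12, 6, 21, 18, 13, 2, 7, 15, 22, 28, 19, 5, 14, 27, 4, 26, 3, 25, 8, 9, 16, 11, 1, 24, 10, 0, 23]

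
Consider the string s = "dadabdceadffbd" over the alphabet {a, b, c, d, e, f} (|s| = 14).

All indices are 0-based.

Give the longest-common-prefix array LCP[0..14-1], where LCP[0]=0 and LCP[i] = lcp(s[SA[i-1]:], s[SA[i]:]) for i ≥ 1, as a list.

[0, 1, 2, 0, 2, 0, 0, 1, 2, 1, 1, 0, 0, 1]

rank→(start, suffix):
  0 → (3, 'abdceadffbd')
  1 → (1, 'adabdceadffbd')
  2 → (8, 'adffbd')
  3 → (12, 'bd')
  4 → (4, 'bdceadffbd')
  5 → (6, 'ceadffbd')
  6 → (13, 'd')
  7 → (2, 'dabdceadffbd')
  8 → (0, 'dadabdceadffbd')
  9 → (5, 'dceadffbd')
  10 → (9, 'dffbd')
  11 → (7, 'eadffbd')
  12 → (11, 'fbd')
  13 → (10, 'ffbd')

SA = [3, 1, 8, 12, 4, 6, 13, 2, 0, 5, 9, 7, 11, 10]
rank  pair      lcp
   1  s[3:],s[1:]  1  'a'
   2  s[1:],s[8:]  2  'ad'
   3  s[8:],s[12:]  0  ''
   4  s[12:],s[4:]  2  'bd'
   5  s[4:],s[6:]  0  ''
   6  s[6:],s[13:]  0  ''
   7  s[13:],s[2:]  1  'd'
   8  s[2:],s[0:]  2  'da'
   9  s[0:],s[5:]  1  'd'
  10  s[5:],s[9:]  1  'd'
  11  s[9:],s[7:]  0  ''
  12  s[7:],s[11:]  0  ''
  13  s[11:],s[10:]  1  'f'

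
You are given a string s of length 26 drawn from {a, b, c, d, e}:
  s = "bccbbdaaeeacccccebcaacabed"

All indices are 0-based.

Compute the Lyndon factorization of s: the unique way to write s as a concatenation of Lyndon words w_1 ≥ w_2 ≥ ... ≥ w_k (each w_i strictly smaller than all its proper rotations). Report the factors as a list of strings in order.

["bcc", "bbd", "aaeeacccccebc", "aacabed"]

emit factor 1: 'bcc' (i=0, period=3)
emit factor 2: 'bbd' (i=3, period=3)
emit factor 3: 'aaeeacccccebc' (i=6, period=13)
emit factor 4: 'aacabed' (i=19, period=7)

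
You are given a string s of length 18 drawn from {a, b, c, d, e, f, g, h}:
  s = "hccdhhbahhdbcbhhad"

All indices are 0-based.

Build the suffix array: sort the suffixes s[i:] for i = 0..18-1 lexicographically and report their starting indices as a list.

[16, 7, 6, 11, 13, 12, 1, 2, 17, 10, 3, 15, 5, 0, 9, 14, 4, 8]

sorted suffixes:
  #0 SA[0]=16  'ad'
  #1 SA[1]=7  'ahhdbcbhhad'
  #2 SA[2]=6  'bahhdbcbhhad'
  #3 SA[3]=11  'bcbhhad'
  #4 SA[4]=13  'bhhad'
  #5 SA[5]=12  'cbhhad'
  #6 SA[6]=1  'ccdhhbahhdbcbhhad'
  #7 SA[7]=2  'cdhhbahhdbcbhhad'
  #8 SA[8]=17  'd'
  #9 SA[9]=10  'dbcbhhad'
  #10 SA[10]=3  'dhhbahhdbcbhhad'
  #11 SA[11]=15  'had'
  #12 SA[12]=5  'hbahhdbcbhhad'
  #13 SA[13]=0  'hccdhhbahhdbcbhhad'
  #14 SA[14]=9  'hdbcbhhad'
  #15 SA[15]=14  'hhad'
  #16 SA[16]=4  'hhbahhdbcbhhad'
  #17 SA[17]=8  'hhdbcbhhad'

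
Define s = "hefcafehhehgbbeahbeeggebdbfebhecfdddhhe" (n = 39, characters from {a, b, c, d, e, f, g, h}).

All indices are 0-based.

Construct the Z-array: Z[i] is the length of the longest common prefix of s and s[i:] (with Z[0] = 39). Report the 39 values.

[39, 0, 0, 0, 0, 0, 0, 1, 2, 0, 1, 0, 0, 0, 0, 0, 1, 0, 0, 0, 0, 0, 0, 0, 0, 0, 0, 0, 0, 2, 0, 0, 0, 0, 0, 0, 1, 2, 0]

Z[0]=39
i=1: fresh scan; Z[1]=0
i=2: fresh scan; Z[2]=0
i=3: fresh scan; Z[3]=0
i=4: fresh scan; Z[4]=0
i=5: fresh scan; Z[5]=0
i=6: fresh scan; Z[6]=0
i=7: fresh scan; Z[7]=1 scan→box=[7,8)
i=8: fresh scan; Z[8]=2 scan→box=[8,10)
i=9: min(r-i=1, Z[1]=0)=0; Z[9]=0
i=10: fresh scan; Z[10]=1 scan→box=[10,11)
i=11: fresh scan; Z[11]=0
i=12: fresh scan; Z[12]=0
i=13: fresh scan; Z[13]=0
i=14: fresh scan; Z[14]=0
i=15: fresh scan; Z[15]=0
i=16: fresh scan; Z[16]=1 scan→box=[16,17)
i=17: fresh scan; Z[17]=0
i=18: fresh scan; Z[18]=0
i=19: fresh scan; Z[19]=0
i=20: fresh scan; Z[20]=0
i=21: fresh scan; Z[21]=0
i=22: fresh scan; Z[22]=0
i=23: fresh scan; Z[23]=0
i=24: fresh scan; Z[24]=0
i=25: fresh scan; Z[25]=0
i=26: fresh scan; Z[26]=0
i=27: fresh scan; Z[27]=0
i=28: fresh scan; Z[28]=0
i=29: fresh scan; Z[29]=2 scan→box=[29,31)
i=30: min(r-i=1, Z[1]=0)=0; Z[30]=0
i=31: fresh scan; Z[31]=0
i=32: fresh scan; Z[32]=0
i=33: fresh scan; Z[33]=0
i=34: fresh scan; Z[34]=0
i=35: fresh scan; Z[35]=0
i=36: fresh scan; Z[36]=1 scan→box=[36,37)
i=37: fresh scan; Z[37]=2 scan→box=[37,39)
i=38: min(r-i=1, Z[1]=0)=0; Z[38]=0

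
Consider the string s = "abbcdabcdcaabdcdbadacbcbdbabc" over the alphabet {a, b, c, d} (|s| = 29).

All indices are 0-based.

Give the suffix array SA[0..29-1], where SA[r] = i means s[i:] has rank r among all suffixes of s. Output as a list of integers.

[10, 0, 26, 5, 11, 19, 17, 25, 16, 1, 27, 21, 2, 6, 23, 12, 28, 9, 20, 22, 3, 14, 7, 4, 18, 24, 15, 8, 13]

rank→(start, suffix):
  0 → (10, 'aabdcdbadacbcbdbabc')
  1 → (0, 'abbcdabcdcaabdcdbadacbcbdbabc')
  2 → (26, 'abc')
  3 → (5, 'abcdcaabdcdbadacbcbdbabc')
  4 → (11, 'abdcdbadacbcbdbabc')
  5 → (19, 'acbcbdbabc')
  6 → (17, 'adacbcbdbabc')
  7 → (25, 'babc')
  8 → (16, 'badacbcbdbabc')
  9 → (1, 'bbcdabcdcaabdcdbadacbcbdbabc')
  10 → (27, 'bc')
  11 → (21, 'bcbdbabc')
  12 → (2, 'bcdabcdcaabdcdbadacbcbdbabc')
  13 → (6, 'bcdcaabdcdbadacbcbdbabc')
  14 → (23, 'bdbabc')
  15 → (12, 'bdcdbadacbcbdbabc')
  16 → (28, 'c')
  17 → (9, 'caabdcdbadacbcbdbabc')
  18 → (20, 'cbcbdbabc')
  19 → (22, 'cbdbabc')
  20 → (3, 'cdabcdcaabdcdbadacbcbdbabc')
  21 → (14, 'cdbadacbcbdbabc')
  22 → (7, 'cdcaabdcdbadacbcbdbabc')
  23 → (4, 'dabcdcaabdcdbadacbcbdbabc')
  24 → (18, 'dacbcbdbabc')
  25 → (24, 'dbabc')
  26 → (15, 'dbadacbcbdbabc')
  27 → (8, 'dcaabdcdbadacbcbdbabc')
  28 → (13, 'dcdbadacbcbdbabc')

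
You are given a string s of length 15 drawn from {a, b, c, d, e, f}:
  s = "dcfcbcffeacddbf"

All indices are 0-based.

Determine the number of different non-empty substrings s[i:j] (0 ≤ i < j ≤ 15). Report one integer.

sorted suffixes:
  #0 SA[0]=9  'acddbf'
  #1 SA[1]=4  'bcffeacddbf'
  #2 SA[2]=13  'bf'
  #3 SA[3]=3  'cbcffeacddbf'
  #4 SA[4]=10  'cddbf'
  #5 SA[5]=1  'cfcbcffeacddbf'
  #6 SA[6]=5  'cffeacddbf'
  #7 SA[7]=12  'dbf'
  #8 SA[8]=0  'dcfcbcffeacddbf'
  #9 SA[9]=11  'ddbf'
  #10 SA[10]=8  'eacddbf'
  #11 SA[11]=14  'f'
  #12 SA[12]=2  'fcbcffeacddbf'
  #13 SA[13]=7  'feacddbf'
  #14 SA[14]=6  'ffeacddbf'

SA = [9, 4, 13, 3, 10, 1, 5, 12, 0, 11, 8, 14, 2, 7, 6]
rank  pair      lcp
   1  s[9:],s[4:]  0  ''
   2  s[4:],s[13:]  1  'b'
   3  s[13:],s[3:]  0  ''
   4  s[3:],s[10:]  1  'c'
   5  s[10:],s[1:]  1  'c'
   6  s[1:],s[5:]  2  'cf'
   7  s[5:],s[12:]  0  ''
   8  s[12:],s[0:]  1  'd'
   9  s[0:],s[11:]  1  'd'
  10  s[11:],s[8:]  0  ''
  11  s[8:],s[14:]  0  ''
  12  s[14:],s[2:]  1  'f'
  13  s[2:],s[7:]  1  'f'
  14  s[7:],s[6:]  1  'f'

n(n+1)/2 = 15·16/2 = 120
Σ LCP = 0 + 0 + 1 + 0 + 1 + 1 + 2 + 0 + 1 + 1 + 0 + 0 + 1 + 1 + 1 = 10
distinct = 120 − 10 = 110

110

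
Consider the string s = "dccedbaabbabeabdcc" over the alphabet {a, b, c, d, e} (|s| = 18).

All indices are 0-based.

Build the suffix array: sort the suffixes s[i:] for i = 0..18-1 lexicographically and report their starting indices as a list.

rank | idx | suffix
   0 |   6 | aabbabeabdcc
   1 |   7 | abbabeabdcc
   2 |  13 | abdcc
   3 |  10 | abeabdcc
   4 |   5 | baabbabeabdcc
   5 |   9 | babeabdcc
   6 |   8 | bbabeabdcc
   7 |  14 | bdcc
   8 |  11 | beabdcc
   9 |  17 | c
  10 |  16 | cc
  11 |   1 | ccedbaabbabeabdcc
  12 |   2 | cedbaabbabeabdcc
  13 |   4 | dbaabbabeabdcc
  14 |  15 | dcc
  15 |   0 | dccedbaabbabeabdcc
  16 |  12 | eabdcc
  17 |   3 | edbaabbabeabdcc

[6, 7, 13, 10, 5, 9, 8, 14, 11, 17, 16, 1, 2, 4, 15, 0, 12, 3]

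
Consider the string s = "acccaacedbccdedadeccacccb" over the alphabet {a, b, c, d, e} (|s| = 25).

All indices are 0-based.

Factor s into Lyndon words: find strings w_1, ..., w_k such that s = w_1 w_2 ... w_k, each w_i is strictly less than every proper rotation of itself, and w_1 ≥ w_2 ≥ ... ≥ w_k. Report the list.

emit factor 1: 'accc' (i=0, period=4)
emit factor 2: 'aacedbccdedadeccacccb' (i=4, period=21)

["accc", "aacedbccdedadeccacccb"]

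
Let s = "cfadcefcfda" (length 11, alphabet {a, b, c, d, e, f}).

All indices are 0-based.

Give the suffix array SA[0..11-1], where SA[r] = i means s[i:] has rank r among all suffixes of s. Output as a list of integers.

rank | idx | suffix
   0 |  10 | a
   1 |   2 | adcefcfda
   2 |   4 | cefcfda
   3 |   0 | cfadcefcfda
   4 |   7 | cfda
   5 |   9 | da
   6 |   3 | dcefcfda
   7 |   5 | efcfda
   8 |   1 | fadcefcfda
   9 |   6 | fcfda
  10 |   8 | fda

[10, 2, 4, 0, 7, 9, 3, 5, 1, 6, 8]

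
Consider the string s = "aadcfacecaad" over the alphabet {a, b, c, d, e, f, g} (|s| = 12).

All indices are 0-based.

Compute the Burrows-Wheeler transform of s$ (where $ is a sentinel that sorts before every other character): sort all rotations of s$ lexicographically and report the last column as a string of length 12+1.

dc$faaeadaacc

rank  rotation       last
    0  $aadcfacecaad  d
    1  aad$aadcfacec  c
    2  aadcfacecaad$  $
    3  acecaad$aadcf  f
    4  ad$aadcfaceca  a
    5  adcfacecaad$a  a
    6  caad$aadcface  e
    7  cecaad$aadcfa  a
    8  cfacecaad$aad  d
    9  d$aadcfacecaa  a
   10  dcfacecaad$aa  a
   11  ecaad$aadcfac  c
   12  facecaad$aadc  c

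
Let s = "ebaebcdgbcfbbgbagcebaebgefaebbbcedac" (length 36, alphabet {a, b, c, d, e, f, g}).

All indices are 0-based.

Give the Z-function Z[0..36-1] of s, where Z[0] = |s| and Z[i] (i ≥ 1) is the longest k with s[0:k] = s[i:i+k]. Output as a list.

Z[0]=36
i=1: i≥r, start 0; Z[1]=0
i=2: i≥r, start 0; Z[2]=0
i=3: i≥r, start 0; Z[3]=2 scan→box=[3,5)
i=4: min(r-i=1, Z[1]=0)=0; Z[4]=0
i=5: i≥r, start 0; Z[5]=0
i=6: i≥r, start 0; Z[6]=0
i=7: i≥r, start 0; Z[7]=0
i=8: i≥r, start 0; Z[8]=0
i=9: i≥r, start 0; Z[9]=0
i=10: i≥r, start 0; Z[10]=0
i=11: i≥r, start 0; Z[11]=0
i=12: i≥r, start 0; Z[12]=0
i=13: i≥r, start 0; Z[13]=0
i=14: i≥r, start 0; Z[14]=0
i=15: i≥r, start 0; Z[15]=0
i=16: i≥r, start 0; Z[16]=0
i=17: i≥r, start 0; Z[17]=0
i=18: i≥r, start 0; Z[18]=5 scan→box=[18,23)
i=19: min(r-i=4, Z[1]=0)=0; Z[19]=0
i=20: min(r-i=3, Z[2]=0)=0; Z[20]=0
i=21: min(r-i=2, Z[3]=2)=2; Z[21]=2
i=22: min(r-i=1, Z[4]=0)=0; Z[22]=0
i=23: i≥r, start 0; Z[23]=0
i=24: i≥r, start 0; Z[24]=1 scan→box=[24,25)
i=25: i≥r, start 0; Z[25]=0
i=26: i≥r, start 0; Z[26]=0
i=27: i≥r, start 0; Z[27]=2 scan→box=[27,29)
i=28: min(r-i=1, Z[1]=0)=0; Z[28]=0
i=29: i≥r, start 0; Z[29]=0
i=30: i≥r, start 0; Z[30]=0
i=31: i≥r, start 0; Z[31]=0
i=32: i≥r, start 0; Z[32]=1 scan→box=[32,33)
i=33: i≥r, start 0; Z[33]=0
i=34: i≥r, start 0; Z[34]=0
i=35: i≥r, start 0; Z[35]=0

[36, 0, 0, 2, 0, 0, 0, 0, 0, 0, 0, 0, 0, 0, 0, 0, 0, 0, 5, 0, 0, 2, 0, 0, 1, 0, 0, 2, 0, 0, 0, 0, 1, 0, 0, 0]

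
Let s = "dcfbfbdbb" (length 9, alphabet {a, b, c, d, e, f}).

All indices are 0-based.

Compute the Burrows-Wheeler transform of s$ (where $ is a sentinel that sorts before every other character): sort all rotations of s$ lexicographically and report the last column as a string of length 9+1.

bbdffdb$bc

rank  rotation    last
    0  $dcfbfbdbb  b
    1  b$dcfbfbdb  b
    2  bb$dcfbfbd  d
    3  bdbb$dcfbf  f
    4  bfbdbb$dcf  f
    5  cfbfbdbb$d  d
    6  dbb$dcfbfb  b
    7  dcfbfbdbb$  $
    8  fbdbb$dcfb  b
    9  fbfbdbb$dc  c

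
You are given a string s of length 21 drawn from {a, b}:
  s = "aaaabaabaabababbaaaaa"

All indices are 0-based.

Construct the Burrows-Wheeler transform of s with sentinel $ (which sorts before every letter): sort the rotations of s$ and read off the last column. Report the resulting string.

aaaaab$aabbaaabbbaaaaa

rank  rotation                last
    0  $aaaabaabaabababbaaaaa  a
    1  a$aaaabaabaabababbaaaa  a
    2  aa$aaaabaabaabababbaaa  a
    3  aaa$aaaabaabaabababbaa  a
    4  aaaa$aaaabaabaabababba  a
    5  aaaaa$aaaabaabaabababb  b
    6  aaaabaabaabababbaaaaa$  $
    7  aaabaabaabababbaaaaa$a  a
    8  aabaabaabababbaaaaa$aa  a
    9  aabaabababbaaaaa$aaaab  b
   10  aabababbaaaaa$aaaabaab  b
   11  abaabaabababbaaaaa$aaa  a
   12  abaabababbaaaaa$aaaaba  a
   13  abababbaaaaa$aaaabaaba  a
   14  ababbaaaaa$aaaabaabaab  b
   15  abbaaaaa$aaaabaabaabab  b
   16  baaaaa$aaaabaabaababab  b
   17  baabaabababbaaaaa$aaaa  a
   18  baabababbaaaaa$aaaabaa  a
   19  bababbaaaaa$aaaabaabaa  a
   20  babbaaaaa$aaaabaabaaba  a
   21  bbaaaaa$aaaabaabaababa  a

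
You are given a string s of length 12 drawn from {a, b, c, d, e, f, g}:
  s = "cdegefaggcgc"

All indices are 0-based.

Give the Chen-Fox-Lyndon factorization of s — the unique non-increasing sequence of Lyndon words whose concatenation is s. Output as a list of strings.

["cdegef", "aggcgc"]

emit factor 1: 'cdegef' (i=0, period=6)
emit factor 2: 'aggcgc' (i=6, period=6)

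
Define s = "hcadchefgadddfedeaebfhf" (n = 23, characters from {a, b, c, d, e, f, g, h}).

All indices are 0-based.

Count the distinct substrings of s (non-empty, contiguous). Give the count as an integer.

259

rank→(start, suffix):
  0 → (2, 'adchefgadddfedeaebfhf')
  1 → (9, 'adddfedeaebfhf')
  2 → (17, 'aebfhf')
  3 → (19, 'bfhf')
  4 → (1, 'cadchefgadddfedeaebfhf')
  5 → (4, 'chefgadddfedeaebfhf')
  6 → (3, 'dchefgadddfedeaebfhf')
  7 → (10, 'dddfedeaebfhf')
  8 → (11, 'ddfedeaebfhf')
  9 → (15, 'deaebfhf')
  10 → (12, 'dfedeaebfhf')
  11 → (16, 'eaebfhf')
  12 → (18, 'ebfhf')
  13 → (14, 'edeaebfhf')
  14 → (6, 'efgadddfedeaebfhf')
  15 → (22, 'f')
  16 → (13, 'fedeaebfhf')
  17 → (7, 'fgadddfedeaebfhf')
  18 → (20, 'fhf')
  19 → (8, 'gadddfedeaebfhf')
  20 → (0, 'hcadchefgadddfedeaebfhf')
  21 → (5, 'hefgadddfedeaebfhf')
  22 → (21, 'hf')

SA = [2, 9, 17, 19, 1, 4, 3, 10, 11, 15, 12, 16, 18, 14, 6, 22, 13, 7, 20, 8, 0, 5, 21]
i: (SA[i-1],SA[i]) lcp shared
  1: (2,9) 2 'ad'
  2: (9,17) 1 'a'
  3: (17,19) 0 ''
  4: (19,1) 0 ''
  5: (1,4) 1 'c'
  6: (4,3) 0 ''
  7: (3,10) 1 'd'
  8: (10,11) 2 'dd'
  9: (11,15) 1 'd'
  10: (15,12) 1 'd'
  11: (12,16) 0 ''
  12: (16,18) 1 'e'
  13: (18,14) 1 'e'
  14: (14,6) 1 'e'
  15: (6,22) 0 ''
  16: (22,13) 1 'f'
  17: (13,7) 1 'f'
  18: (7,20) 1 'f'
  19: (20,8) 0 ''
  20: (8,0) 0 ''
  21: (0,5) 1 'h'
  22: (5,21) 1 'h'

n(n+1)/2 = 23·24/2 = 276
Σ LCP = 0 + 2 + 1 + 0 + 0 + 1 + 0 + 1 + 2 + 1 + 1 + 0 + 1 + 1 + 1 + 0 + 1 + 1 + 1 + 0 + 0 + 1 + 1 = 17
distinct = 276 − 17 = 259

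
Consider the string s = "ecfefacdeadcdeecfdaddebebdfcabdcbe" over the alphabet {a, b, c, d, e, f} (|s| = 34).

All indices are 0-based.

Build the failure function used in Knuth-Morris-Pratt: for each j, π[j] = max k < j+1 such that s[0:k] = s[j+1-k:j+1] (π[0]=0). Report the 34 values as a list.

π[0] = 0
j=1 s[j]='c': π[1]=0 (border '')
j=2 s[j]='f': π[2]=0 (border '')
j=3 s[j]='e': π[3]=1 (border 'e')
j=4 s[j]='f': k: 1→0; π[4]=0 (border '')
j=5 s[j]='a': π[5]=0 (border '')
j=6 s[j]='c': π[6]=0 (border '')
j=7 s[j]='d': π[7]=0 (border '')
j=8 s[j]='e': π[8]=1 (border 'e')
j=9 s[j]='a': k: 1→0; π[9]=0 (border '')
j=10 s[j]='d': π[10]=0 (border '')
j=11 s[j]='c': π[11]=0 (border '')
j=12 s[j]='d': π[12]=0 (border '')
j=13 s[j]='e': π[13]=1 (border 'e')
j=14 s[j]='e': k: 1→0; π[14]=1 (border 'e')
j=15 s[j]='c': π[15]=2 (border 'ec')
j=16 s[j]='f': π[16]=3 (border 'ecf')
j=17 s[j]='d': k: 3→0; π[17]=0 (border '')
j=18 s[j]='a': π[18]=0 (border '')
j=19 s[j]='d': π[19]=0 (border '')
j=20 s[j]='d': π[20]=0 (border '')
j=21 s[j]='e': π[21]=1 (border 'e')
j=22 s[j]='b': k: 1→0; π[22]=0 (border '')
j=23 s[j]='e': π[23]=1 (border 'e')
j=24 s[j]='b': k: 1→0; π[24]=0 (border '')
j=25 s[j]='d': π[25]=0 (border '')
j=26 s[j]='f': π[26]=0 (border '')
j=27 s[j]='c': π[27]=0 (border '')
j=28 s[j]='a': π[28]=0 (border '')
j=29 s[j]='b': π[29]=0 (border '')
j=30 s[j]='d': π[30]=0 (border '')
j=31 s[j]='c': π[31]=0 (border '')
j=32 s[j]='b': π[32]=0 (border '')
j=33 s[j]='e': π[33]=1 (border 'e')

[0, 0, 0, 1, 0, 0, 0, 0, 1, 0, 0, 0, 0, 1, 1, 2, 3, 0, 0, 0, 0, 1, 0, 1, 0, 0, 0, 0, 0, 0, 0, 0, 0, 1]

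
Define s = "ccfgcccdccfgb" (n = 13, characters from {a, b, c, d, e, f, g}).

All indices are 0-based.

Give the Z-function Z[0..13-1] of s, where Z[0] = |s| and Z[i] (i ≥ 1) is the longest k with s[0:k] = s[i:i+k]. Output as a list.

Z[0]=13
i=1: fresh scan; Z[1]=1 scan→box=[1,2)
i=2: fresh scan; Z[2]=0
i=3: fresh scan; Z[3]=0
i=4: fresh scan; Z[4]=2 scan→box=[4,6)
i=5: min(r-i=1, Z[1]=1)=1; Z[5]=2 scan→box=[5,7)
i=6: min(r-i=1, Z[1]=1)=1; Z[6]=1
i=7: fresh scan; Z[7]=0
i=8: fresh scan; Z[8]=4 scan→box=[8,12)
i=9: min(r-i=3, Z[1]=1)=1; Z[9]=1
i=10: min(r-i=2, Z[2]=0)=0; Z[10]=0
i=11: min(r-i=1, Z[3]=0)=0; Z[11]=0
i=12: fresh scan; Z[12]=0

[13, 1, 0, 0, 2, 2, 1, 0, 4, 1, 0, 0, 0]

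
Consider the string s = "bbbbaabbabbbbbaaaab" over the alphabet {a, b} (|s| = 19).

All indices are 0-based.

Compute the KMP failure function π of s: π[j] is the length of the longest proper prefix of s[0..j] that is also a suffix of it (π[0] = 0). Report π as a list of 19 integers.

[0, 1, 2, 3, 0, 0, 1, 2, 0, 1, 2, 3, 4, 4, 5, 6, 0, 0, 1]

π[0] = 0
j=1 s[j]='b': π[1]=1 (border 'b')
j=2 s[j]='b': π[2]=2 (border 'bb')
j=3 s[j]='b': π[3]=3 (border 'bbb')
j=4 s[j]='a': k: 3→2→1→0; π[4]=0 (border '')
j=5 s[j]='a': π[5]=0 (border '')
j=6 s[j]='b': π[6]=1 (border 'b')
j=7 s[j]='b': π[7]=2 (border 'bb')
j=8 s[j]='a': k: 2→1→0; π[8]=0 (border '')
j=9 s[j]='b': π[9]=1 (border 'b')
j=10 s[j]='b': π[10]=2 (border 'bb')
j=11 s[j]='b': π[11]=3 (border 'bbb')
j=12 s[j]='b': π[12]=4 (border 'bbbb')
j=13 s[j]='b': k: 4→3; π[13]=4 (border 'bbbb')
j=14 s[j]='a': π[14]=5 (border 'bbbba')
j=15 s[j]='a': π[15]=6 (border 'bbbbaa')
j=16 s[j]='a': k: 6→0; π[16]=0 (border '')
j=17 s[j]='a': π[17]=0 (border '')
j=18 s[j]='b': π[18]=1 (border 'b')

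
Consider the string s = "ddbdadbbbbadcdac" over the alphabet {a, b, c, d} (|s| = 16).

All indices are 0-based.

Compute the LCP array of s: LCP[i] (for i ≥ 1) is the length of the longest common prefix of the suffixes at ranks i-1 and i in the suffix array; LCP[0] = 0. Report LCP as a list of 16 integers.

rank→(start, suffix):
  0 → (14, 'ac')
  1 → (4, 'adbbbbadcdac')
  2 → (10, 'adcdac')
  3 → (9, 'badcdac')
  4 → (8, 'bbadcdac')
  5 → (7, 'bbbadcdac')
  6 → (6, 'bbbbadcdac')
  7 → (2, 'bdadbbbbadcdac')
  8 → (15, 'c')
  9 → (12, 'cdac')
  10 → (13, 'dac')
  11 → (3, 'dadbbbbadcdac')
  12 → (5, 'dbbbbadcdac')
  13 → (1, 'dbdadbbbbadcdac')
  14 → (11, 'dcdac')
  15 → (0, 'ddbdadbbbbadcdac')

SA = [14, 4, 10, 9, 8, 7, 6, 2, 15, 12, 13, 3, 5, 1, 11, 0]
rank  pair      lcp
   1  s[14:],s[4:]  1  'a'
   2  s[4:],s[10:]  2  'ad'
   3  s[10:],s[9:]  0  ''
   4  s[9:],s[8:]  1  'b'
   5  s[8:],s[7:]  2  'bb'
   6  s[7:],s[6:]  3  'bbb'
   7  s[6:],s[2:]  1  'b'
   8  s[2:],s[15:]  0  ''
   9  s[15:],s[12:]  1  'c'
  10  s[12:],s[13:]  0  ''
  11  s[13:],s[3:]  2  'da'
  12  s[3:],s[5:]  1  'd'
  13  s[5:],s[1:]  2  'db'
  14  s[1:],s[11:]  1  'd'
  15  s[11:],s[0:]  1  'd'

[0, 1, 2, 0, 1, 2, 3, 1, 0, 1, 0, 2, 1, 2, 1, 1]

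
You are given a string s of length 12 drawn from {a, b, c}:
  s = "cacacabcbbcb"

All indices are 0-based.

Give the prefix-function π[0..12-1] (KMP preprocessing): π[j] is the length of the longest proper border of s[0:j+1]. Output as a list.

π[0] = 0
j=1 s[j]='a': π[1]=0 (border '')
j=2 s[j]='c': π[2]=1 (border 'c')
j=3 s[j]='a': π[3]=2 (border 'ca')
j=4 s[j]='c': π[4]=3 (border 'cac')
j=5 s[j]='a': π[5]=4 (border 'caca')
j=6 s[j]='b': k: 4→2→0; π[6]=0 (border '')
j=7 s[j]='c': π[7]=1 (border 'c')
j=8 s[j]='b': k: 1→0; π[8]=0 (border '')
j=9 s[j]='b': π[9]=0 (border '')
j=10 s[j]='c': π[10]=1 (border 'c')
j=11 s[j]='b': k: 1→0; π[11]=0 (border '')

[0, 0, 1, 2, 3, 4, 0, 1, 0, 0, 1, 0]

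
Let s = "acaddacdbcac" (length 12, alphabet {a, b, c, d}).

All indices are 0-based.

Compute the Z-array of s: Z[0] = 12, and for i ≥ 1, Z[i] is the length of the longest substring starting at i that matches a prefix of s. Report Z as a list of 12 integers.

Z[0]=12
i=1: outside box; Z[1]=0
i=2: outside box; Z[2]=1 scan→box=[2,3)
i=3: outside box; Z[3]=0
i=4: outside box; Z[4]=0
i=5: outside box; Z[5]=2 scan→box=[5,7)
i=6: min(r-i=1, Z[1]=0)=0; Z[6]=0
i=7: outside box; Z[7]=0
i=8: outside box; Z[8]=0
i=9: outside box; Z[9]=0
i=10: outside box; Z[10]=2 scan→box=[10,12)
i=11: min(r-i=1, Z[1]=0)=0; Z[11]=0

[12, 0, 1, 0, 0, 2, 0, 0, 0, 0, 2, 0]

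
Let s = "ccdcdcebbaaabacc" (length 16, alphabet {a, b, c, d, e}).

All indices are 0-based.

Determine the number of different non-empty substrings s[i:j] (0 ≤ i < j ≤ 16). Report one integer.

119

rank→(start, suffix):
  0 → (9, 'aaabacc')
  1 → (10, 'aabacc')
  2 → (11, 'abacc')
  3 → (13, 'acc')
  4 → (8, 'baaabacc')
  5 → (12, 'bacc')
  6 → (7, 'bbaaabacc')
  7 → (15, 'c')
  8 → (14, 'cc')
  9 → (0, 'ccdcdcebbaaabacc')
  10 → (1, 'cdcdcebbaaabacc')
  11 → (3, 'cdcebbaaabacc')
  12 → (5, 'cebbaaabacc')
  13 → (2, 'dcdcebbaaabacc')
  14 → (4, 'dcebbaaabacc')
  15 → (6, 'ebbaaabacc')

SA = [9, 10, 11, 13, 8, 12, 7, 15, 14, 0, 1, 3, 5, 2, 4, 6]
rank  pair      lcp
   1  s[9:],s[10:]  2  'aa'
   2  s[10:],s[11:]  1  'a'
   3  s[11:],s[13:]  1  'a'
   4  s[13:],s[8:]  0  ''
   5  s[8:],s[12:]  2  'ba'
   6  s[12:],s[7:]  1  'b'
   7  s[7:],s[15:]  0  ''
   8  s[15:],s[14:]  1  'c'
   9  s[14:],s[0:]  2  'cc'
  10  s[0:],s[1:]  1  'c'
  11  s[1:],s[3:]  3  'cdc'
  12  s[3:],s[5:]  1  'c'
  13  s[5:],s[2:]  0  ''
  14  s[2:],s[4:]  2  'dc'
  15  s[4:],s[6:]  0  ''

n(n+1)/2 = 16·17/2 = 136
Σ LCP = 0 + 2 + 1 + 1 + 0 + 2 + 1 + 0 + 1 + 2 + 1 + 3 + 1 + 0 + 2 + 0 = 17
distinct = 136 − 17 = 119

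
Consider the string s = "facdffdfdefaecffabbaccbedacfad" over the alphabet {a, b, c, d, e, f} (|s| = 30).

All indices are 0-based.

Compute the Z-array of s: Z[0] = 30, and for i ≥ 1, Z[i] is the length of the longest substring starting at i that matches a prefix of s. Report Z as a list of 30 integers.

Z[0]=30
i=1: i≥r, start 0; Z[1]=0
i=2: i≥r, start 0; Z[2]=0
i=3: i≥r, start 0; Z[3]=0
i=4: i≥r, start 0; Z[4]=1 scan→box=[4,5)
i=5: i≥r, start 0; Z[5]=1 scan→box=[5,6)
i=6: i≥r, start 0; Z[6]=0
i=7: i≥r, start 0; Z[7]=1 scan→box=[7,8)
i=8: i≥r, start 0; Z[8]=0
i=9: i≥r, start 0; Z[9]=0
i=10: i≥r, start 0; Z[10]=2 scan→box=[10,12)
i=11: min(r-i=1, Z[1]=0)=0; Z[11]=0
i=12: i≥r, start 0; Z[12]=0
i=13: i≥r, start 0; Z[13]=0
i=14: i≥r, start 0; Z[14]=1 scan→box=[14,15)
i=15: i≥r, start 0; Z[15]=2 scan→box=[15,17)
i=16: min(r-i=1, Z[1]=0)=0; Z[16]=0
i=17: i≥r, start 0; Z[17]=0
i=18: i≥r, start 0; Z[18]=0
i=19: i≥r, start 0; Z[19]=0
i=20: i≥r, start 0; Z[20]=0
i=21: i≥r, start 0; Z[21]=0
i=22: i≥r, start 0; Z[22]=0
i=23: i≥r, start 0; Z[23]=0
i=24: i≥r, start 0; Z[24]=0
i=25: i≥r, start 0; Z[25]=0
i=26: i≥r, start 0; Z[26]=0
i=27: i≥r, start 0; Z[27]=2 scan→box=[27,29)
i=28: min(r-i=1, Z[1]=0)=0; Z[28]=0
i=29: i≥r, start 0; Z[29]=0

[30, 0, 0, 0, 1, 1, 0, 1, 0, 0, 2, 0, 0, 0, 1, 2, 0, 0, 0, 0, 0, 0, 0, 0, 0, 0, 0, 2, 0, 0]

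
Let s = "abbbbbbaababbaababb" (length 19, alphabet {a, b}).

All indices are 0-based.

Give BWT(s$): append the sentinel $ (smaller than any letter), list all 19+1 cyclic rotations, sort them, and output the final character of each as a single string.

bbbaabb$bbbaaaabbbba

rank  rotation              last
    0  $abbbbbbaababbaababb  b
    1  aababb$abbbbbbaababb  b
    2  aababbaababb$abbbbbb  b
    3  ababb$abbbbbbaababba  a
    4  ababbaababb$abbbbbba  a
    5  abb$abbbbbbaababbaab  b
    6  abbaababb$abbbbbbaab  b
    7  abbbbbbaababbaababb$  $
    8  b$abbbbbbaababbaabab  b
    9  baababb$abbbbbbaabab  b
   10  baababbaababb$abbbbb  b
   11  babb$abbbbbbaababbaa  a
   12  babbaababb$abbbbbbaa  a
   13  bb$abbbbbbaababbaaba  a
   14  bbaababb$abbbbbbaaba  a
   15  bbaababbaababb$abbbb  b
   16  bbbaababbaababb$abbb  b
   17  bbbbaababbaababb$abb  b
   18  bbbbbaababbaababb$ab  b
   19  bbbbbbaababbaababb$a  a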